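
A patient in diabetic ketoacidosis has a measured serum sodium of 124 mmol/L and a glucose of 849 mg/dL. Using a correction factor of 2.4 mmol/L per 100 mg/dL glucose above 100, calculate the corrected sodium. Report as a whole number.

142 mmol/L

Corrected Na = measured Na + 2.4 · (glucose − 100)/100
= 124 + 2.4 · (849 − 100)/100
= 124 + 18
= 142 mmol/L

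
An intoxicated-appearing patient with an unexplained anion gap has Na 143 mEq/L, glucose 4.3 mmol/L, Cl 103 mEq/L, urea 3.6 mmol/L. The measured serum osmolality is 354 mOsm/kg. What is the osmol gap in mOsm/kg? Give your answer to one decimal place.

Calculated osmolality = 2·Na + glucose + urea
= 2·143 + 4.3 + 3.6
= 286 + 4.30 + 3.60
= 293.9 mOsm/kg ≈ 293.9 mOsm/kg
Osmolar gap = measured − calculated = 354 − 293.9 = 60.1 mOsm/kg

60.1 mOsm/kg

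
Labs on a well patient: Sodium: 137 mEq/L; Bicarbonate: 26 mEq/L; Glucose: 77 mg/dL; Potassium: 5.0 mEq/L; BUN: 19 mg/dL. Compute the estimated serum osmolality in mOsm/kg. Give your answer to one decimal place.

Calculated osmolality = 2·Na + glucose/18 + BUN/2.8
= 2·137 + 77/18 + 19/2.8
= 274 + 4.28 + 6.79
= 285.07 mOsm/kg

285.1 mOsm/kg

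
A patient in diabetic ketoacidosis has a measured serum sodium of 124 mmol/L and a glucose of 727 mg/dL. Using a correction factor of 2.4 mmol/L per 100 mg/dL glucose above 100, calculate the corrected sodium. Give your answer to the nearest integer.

Corrected Na = measured Na + 2.4 · (glucose − 100)/100
= 124 + 2.4 · (727 − 100)/100
= 124 + 15
= 139 mmol/L

139 mmol/L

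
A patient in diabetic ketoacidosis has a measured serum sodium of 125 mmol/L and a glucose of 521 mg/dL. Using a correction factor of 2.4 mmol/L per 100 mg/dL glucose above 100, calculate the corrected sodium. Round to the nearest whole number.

Corrected Na = measured Na + 2.4 · (glucose − 100)/100
= 125 + 2.4 · (521 − 100)/100
= 125 + 10.1
= 135.1 mmol/L

135 mmol/L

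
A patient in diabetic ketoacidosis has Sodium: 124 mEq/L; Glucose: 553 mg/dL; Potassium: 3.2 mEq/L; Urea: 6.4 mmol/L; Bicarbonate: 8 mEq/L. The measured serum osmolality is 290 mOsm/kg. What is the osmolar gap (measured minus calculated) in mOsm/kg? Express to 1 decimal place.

Calculated osmolality = 2·Na + glucose/18 + urea
= 2·124 + 553/18 + 6.4
= 248 + 30.72 + 6.40
= 285.12 mOsm/kg ≈ 285.1 mOsm/kg
Osmolar gap = measured − calculated = 290 − 285.1 = 4.9 mOsm/kg

4.9 mOsm/kg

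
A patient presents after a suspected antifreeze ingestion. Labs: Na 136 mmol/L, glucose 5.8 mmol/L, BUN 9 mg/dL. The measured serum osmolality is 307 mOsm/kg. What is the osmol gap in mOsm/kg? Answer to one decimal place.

Calculated osmolality = 2·Na + glucose + BUN/2.8
= 2·136 + 5.8 + 9/2.8
= 272 + 5.80 + 3.21
= 281.01 mOsm/kg ≈ 281.0 mOsm/kg
Osmolar gap = measured − calculated = 307 − 281.0 = 26.0 mOsm/kg

26.0 mOsm/kg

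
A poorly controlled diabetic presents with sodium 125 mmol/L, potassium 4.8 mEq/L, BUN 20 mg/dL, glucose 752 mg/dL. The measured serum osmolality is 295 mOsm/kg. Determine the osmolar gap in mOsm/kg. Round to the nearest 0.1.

-3.9 mOsm/kg

Calculated osmolality = 2·Na + glucose/18 + BUN/2.8
= 2·125 + 752/18 + 20/2.8
= 250 + 41.78 + 7.14
= 298.92 mOsm/kg ≈ 298.9 mOsm/kg
Osmolar gap = measured − calculated = 295 − 298.9 = -3.9 mOsm/kg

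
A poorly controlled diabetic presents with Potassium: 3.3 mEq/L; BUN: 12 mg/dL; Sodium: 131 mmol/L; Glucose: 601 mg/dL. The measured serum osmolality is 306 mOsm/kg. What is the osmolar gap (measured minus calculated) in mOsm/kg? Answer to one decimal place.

Calculated osmolality = 2·Na + glucose/18 + BUN/2.8
= 2·131 + 601/18 + 12/2.8
= 262 + 33.39 + 4.29
= 299.68 mOsm/kg ≈ 299.7 mOsm/kg
Osmolar gap = measured − calculated = 306 − 299.7 = 6.3 mOsm/kg

6.3 mOsm/kg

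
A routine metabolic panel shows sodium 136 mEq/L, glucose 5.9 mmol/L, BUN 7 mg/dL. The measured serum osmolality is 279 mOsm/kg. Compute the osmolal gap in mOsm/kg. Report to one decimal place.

Calculated osmolality = 2·Na + glucose + BUN/2.8
= 2·136 + 5.9 + 7/2.8
= 272 + 5.90 + 2.50
= 280.4 mOsm/kg ≈ 280.4 mOsm/kg
Osmolar gap = measured − calculated = 279 − 280.4 = -1.4 mOsm/kg

-1.4 mOsm/kg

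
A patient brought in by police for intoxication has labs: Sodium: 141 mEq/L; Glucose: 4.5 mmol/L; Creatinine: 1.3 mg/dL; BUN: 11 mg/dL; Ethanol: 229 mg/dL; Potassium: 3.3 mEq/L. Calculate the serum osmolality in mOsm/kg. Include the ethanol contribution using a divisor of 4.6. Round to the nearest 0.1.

Calculated osmolality = 2·Na + glucose + BUN/2.8 + ethanol/4.6
= 2·141 + 4.5 + 11/2.8 + 229/4.6
= 282 + 4.50 + 3.93 + 49.78
= 340.21 mOsm/kg

340.2 mOsm/kg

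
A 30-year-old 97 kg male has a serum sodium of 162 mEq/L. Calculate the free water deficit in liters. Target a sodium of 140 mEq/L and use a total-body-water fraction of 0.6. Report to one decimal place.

9.1 L

TBW = 0.6 · 97 = 58.2 L
Free water deficit = TBW · (Na/140 − 1)
= 58.2 · (162/140 − 1)
= 58.2 · 0.1571
= 9.14 L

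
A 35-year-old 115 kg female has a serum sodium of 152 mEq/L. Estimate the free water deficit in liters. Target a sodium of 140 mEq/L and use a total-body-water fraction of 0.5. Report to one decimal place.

4.9 L

TBW = 0.5 · 115 = 57.5 L
Free water deficit = TBW · (Na/140 − 1)
= 57.5 · (152/140 − 1)
= 57.5 · 0.0857
= 4.93 L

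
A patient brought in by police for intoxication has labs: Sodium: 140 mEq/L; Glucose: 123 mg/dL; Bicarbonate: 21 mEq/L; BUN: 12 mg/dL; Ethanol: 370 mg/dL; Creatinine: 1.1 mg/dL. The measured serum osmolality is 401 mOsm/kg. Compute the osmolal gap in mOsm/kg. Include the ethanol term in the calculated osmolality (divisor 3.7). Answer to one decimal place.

Calculated osmolality = 2·Na + glucose/18 + BUN/2.8 + ethanol/3.7
= 2·140 + 123/18 + 12/2.8 + 370/3.7
= 280 + 6.83 + 4.29 + 100
= 391.12 mOsm/kg ≈ 391.1 mOsm/kg
Osmolar gap = measured − calculated = 401 − 391.1 = 9.9 mOsm/kg

9.9 mOsm/kg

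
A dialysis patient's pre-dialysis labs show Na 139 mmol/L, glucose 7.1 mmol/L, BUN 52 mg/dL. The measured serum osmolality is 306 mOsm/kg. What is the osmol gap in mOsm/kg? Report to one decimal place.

2.3 mOsm/kg

Calculated osmolality = 2·Na + glucose + BUN/2.8
= 2·139 + 7.1 + 52/2.8
= 278 + 7.10 + 18.57
= 303.67 mOsm/kg ≈ 303.7 mOsm/kg
Osmolar gap = measured − calculated = 306 − 303.7 = 2.3 mOsm/kg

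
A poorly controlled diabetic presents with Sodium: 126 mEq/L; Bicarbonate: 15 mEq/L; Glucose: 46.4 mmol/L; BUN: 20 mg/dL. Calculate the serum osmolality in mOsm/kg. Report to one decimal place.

305.5 mOsm/kg

Calculated osmolality = 2·Na + glucose + BUN/2.8
= 2·126 + 46.4 + 20/2.8
= 252 + 46.40 + 7.14
= 305.54 mOsm/kg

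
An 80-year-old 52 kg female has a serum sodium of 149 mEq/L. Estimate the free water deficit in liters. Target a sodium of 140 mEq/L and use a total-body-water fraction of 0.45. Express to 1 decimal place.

TBW = 0.45 · 52 = 23.4 L
Free water deficit = TBW · (Na/140 − 1)
= 23.4 · (149/140 − 1)
= 23.4 · 0.0643
= 1.5 L

1.5 L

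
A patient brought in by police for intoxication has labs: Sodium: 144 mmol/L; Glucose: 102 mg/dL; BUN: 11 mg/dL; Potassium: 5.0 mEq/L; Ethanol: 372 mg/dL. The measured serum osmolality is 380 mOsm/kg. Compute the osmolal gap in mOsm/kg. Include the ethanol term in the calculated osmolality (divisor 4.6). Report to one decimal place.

1.5 mOsm/kg

Calculated osmolality = 2·Na + glucose/18 + BUN/2.8 + ethanol/4.6
= 2·144 + 102/18 + 11/2.8 + 372/4.6
= 288 + 5.67 + 3.93 + 80.87
= 378.47 mOsm/kg ≈ 378.5 mOsm/kg
Osmolar gap = measured − calculated = 380 − 378.5 = 1.5 mOsm/kg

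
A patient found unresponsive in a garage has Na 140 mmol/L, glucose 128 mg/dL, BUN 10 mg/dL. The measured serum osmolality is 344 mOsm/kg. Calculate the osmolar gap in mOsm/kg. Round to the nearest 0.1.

53.3 mOsm/kg

Calculated osmolality = 2·Na + glucose/18 + BUN/2.8
= 2·140 + 128/18 + 10/2.8
= 280 + 7.11 + 3.57
= 290.68 mOsm/kg ≈ 290.7 mOsm/kg
Osmolar gap = measured − calculated = 344 − 290.7 = 53.3 mOsm/kg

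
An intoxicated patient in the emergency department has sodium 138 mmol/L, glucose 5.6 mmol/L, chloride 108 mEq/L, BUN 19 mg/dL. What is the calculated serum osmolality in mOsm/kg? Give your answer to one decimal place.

Calculated osmolality = 2·Na + glucose + BUN/2.8
= 2·138 + 5.6 + 19/2.8
= 276 + 5.60 + 6.79
= 288.39 mOsm/kg

288.4 mOsm/kg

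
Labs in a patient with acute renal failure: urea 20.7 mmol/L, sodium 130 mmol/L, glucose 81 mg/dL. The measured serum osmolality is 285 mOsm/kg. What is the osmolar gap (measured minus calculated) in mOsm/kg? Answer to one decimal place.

-0.2 mOsm/kg

Calculated osmolality = 2·Na + glucose/18 + urea
= 2·130 + 81/18 + 20.7
= 260 + 4.50 + 20.70
= 285.2 mOsm/kg ≈ 285.2 mOsm/kg
Osmolar gap = measured − calculated = 285 − 285.2 = -0.2 mOsm/kg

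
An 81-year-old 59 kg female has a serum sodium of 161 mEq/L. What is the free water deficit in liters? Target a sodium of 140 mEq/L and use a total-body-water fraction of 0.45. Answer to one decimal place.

4.0 L

TBW = 0.45 · 59 = 26.55 L
Free water deficit = TBW · (Na/140 − 1)
= 26.55 · (161/140 − 1)
= 26.55 · 0.15
= 3.98 L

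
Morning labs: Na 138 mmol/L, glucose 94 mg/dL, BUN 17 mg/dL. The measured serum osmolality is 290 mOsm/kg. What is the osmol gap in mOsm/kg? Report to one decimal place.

Calculated osmolality = 2·Na + glucose/18 + BUN/2.8
= 2·138 + 94/18 + 17/2.8
= 276 + 5.22 + 6.07
= 287.29 mOsm/kg ≈ 287.3 mOsm/kg
Osmolar gap = measured − calculated = 290 − 287.3 = 2.7 mOsm/kg

2.7 mOsm/kg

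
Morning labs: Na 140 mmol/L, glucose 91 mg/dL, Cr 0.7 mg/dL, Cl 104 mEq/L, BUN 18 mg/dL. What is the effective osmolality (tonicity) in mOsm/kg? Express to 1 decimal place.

Effective osmolality excludes urea (freely permeant across cell membranes):
2·Na + glucose/18
= 2·140 + 91/18
= 280 + 5.06
= 285.06 mOsm/kg

285.1 mOsm/kg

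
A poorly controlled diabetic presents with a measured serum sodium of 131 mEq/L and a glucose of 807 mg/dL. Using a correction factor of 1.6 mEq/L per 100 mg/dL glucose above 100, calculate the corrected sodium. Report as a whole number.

142 mEq/L

Corrected Na = measured Na + 1.6 · (glucose − 100)/100
= 131 + 1.6 · (807 − 100)/100
= 131 + 11.3
= 142.3 mEq/L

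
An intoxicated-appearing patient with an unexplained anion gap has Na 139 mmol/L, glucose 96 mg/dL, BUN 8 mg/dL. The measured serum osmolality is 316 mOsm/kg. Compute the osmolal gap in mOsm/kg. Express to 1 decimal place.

29.8 mOsm/kg

Calculated osmolality = 2·Na + glucose/18 + BUN/2.8
= 2·139 + 96/18 + 8/2.8
= 278 + 5.33 + 2.86
= 286.19 mOsm/kg ≈ 286.2 mOsm/kg
Osmolar gap = measured − calculated = 316 − 286.2 = 29.8 mOsm/kg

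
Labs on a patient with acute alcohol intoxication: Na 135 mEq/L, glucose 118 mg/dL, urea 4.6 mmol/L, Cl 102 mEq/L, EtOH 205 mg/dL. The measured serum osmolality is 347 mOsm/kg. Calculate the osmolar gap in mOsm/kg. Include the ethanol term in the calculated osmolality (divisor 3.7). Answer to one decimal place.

10.4 mOsm/kg

Calculated osmolality = 2·Na + glucose/18 + urea + ethanol/3.7
= 2·135 + 118/18 + 4.6 + 205/3.7
= 270 + 6.56 + 4.60 + 55.41
= 336.57 mOsm/kg ≈ 336.6 mOsm/kg
Osmolar gap = measured − calculated = 347 − 336.6 = 10.4 mOsm/kg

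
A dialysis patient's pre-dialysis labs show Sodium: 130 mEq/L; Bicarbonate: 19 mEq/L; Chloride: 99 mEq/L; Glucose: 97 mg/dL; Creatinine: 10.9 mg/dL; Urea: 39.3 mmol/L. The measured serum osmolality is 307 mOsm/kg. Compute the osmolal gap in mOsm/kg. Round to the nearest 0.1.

Calculated osmolality = 2·Na + glucose/18 + urea
= 2·130 + 97/18 + 39.3
= 260 + 5.39 + 39.30
= 304.69 mOsm/kg ≈ 304.7 mOsm/kg
Osmolar gap = measured − calculated = 307 − 304.7 = 2.3 mOsm/kg

2.3 mOsm/kg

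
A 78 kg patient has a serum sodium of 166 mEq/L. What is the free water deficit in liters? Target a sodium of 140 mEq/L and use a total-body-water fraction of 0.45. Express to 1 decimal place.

TBW = 0.45 · 78 = 35.1 L
Free water deficit = TBW · (Na/140 − 1)
= 35.1 · (166/140 − 1)
= 35.1 · 0.1857
= 6.52 L

6.5 L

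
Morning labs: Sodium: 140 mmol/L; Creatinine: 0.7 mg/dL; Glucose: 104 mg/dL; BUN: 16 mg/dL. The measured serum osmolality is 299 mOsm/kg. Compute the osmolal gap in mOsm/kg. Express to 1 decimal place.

7.5 mOsm/kg

Calculated osmolality = 2·Na + glucose/18 + BUN/2.8
= 2·140 + 104/18 + 16/2.8
= 280 + 5.78 + 5.71
= 291.49 mOsm/kg ≈ 291.5 mOsm/kg
Osmolar gap = measured − calculated = 299 − 291.5 = 7.5 mOsm/kg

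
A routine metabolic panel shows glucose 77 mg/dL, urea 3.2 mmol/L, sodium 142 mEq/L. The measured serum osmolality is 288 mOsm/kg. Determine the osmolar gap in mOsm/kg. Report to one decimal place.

-3.5 mOsm/kg

Calculated osmolality = 2·Na + glucose/18 + urea
= 2·142 + 77/18 + 3.2
= 284 + 4.28 + 3.20
= 291.48 mOsm/kg ≈ 291.5 mOsm/kg
Osmolar gap = measured − calculated = 288 − 291.5 = -3.5 mOsm/kg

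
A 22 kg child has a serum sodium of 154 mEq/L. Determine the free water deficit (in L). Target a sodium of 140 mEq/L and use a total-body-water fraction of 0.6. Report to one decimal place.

TBW = 0.6 · 22 = 13.2 L
Free water deficit = TBW · (Na/140 − 1)
= 13.2 · (154/140 − 1)
= 13.2 · 0.1
= 1.32 L

1.3 L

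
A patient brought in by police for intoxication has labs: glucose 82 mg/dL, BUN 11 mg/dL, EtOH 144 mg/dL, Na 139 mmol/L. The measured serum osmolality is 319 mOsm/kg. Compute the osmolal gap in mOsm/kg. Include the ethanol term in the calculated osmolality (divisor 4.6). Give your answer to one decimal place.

Calculated osmolality = 2·Na + glucose/18 + BUN/2.8 + ethanol/4.6
= 2·139 + 82/18 + 11/2.8 + 144/4.6
= 278 + 4.56 + 3.93 + 31.30
= 317.79 mOsm/kg ≈ 317.8 mOsm/kg
Osmolar gap = measured − calculated = 319 − 317.8 = 1.2 mOsm/kg

1.2 mOsm/kg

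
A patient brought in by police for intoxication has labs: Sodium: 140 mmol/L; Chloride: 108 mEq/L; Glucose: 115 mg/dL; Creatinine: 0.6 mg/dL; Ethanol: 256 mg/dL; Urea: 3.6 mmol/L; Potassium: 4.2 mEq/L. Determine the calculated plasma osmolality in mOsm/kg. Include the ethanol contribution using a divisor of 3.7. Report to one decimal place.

359.2 mOsm/kg

Calculated osmolality = 2·Na + glucose/18 + urea + ethanol/3.7
= 2·140 + 115/18 + 3.6 + 256/3.7
= 280 + 6.39 + 3.60 + 69.19
= 359.18 mOsm/kg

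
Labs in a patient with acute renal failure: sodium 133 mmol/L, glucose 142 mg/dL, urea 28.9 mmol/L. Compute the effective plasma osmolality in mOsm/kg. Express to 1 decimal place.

Effective osmolality excludes urea (freely permeant across cell membranes):
2·Na + glucose/18
= 2·133 + 142/18
= 266 + 7.89
= 273.89 mOsm/kg

273.9 mOsm/kg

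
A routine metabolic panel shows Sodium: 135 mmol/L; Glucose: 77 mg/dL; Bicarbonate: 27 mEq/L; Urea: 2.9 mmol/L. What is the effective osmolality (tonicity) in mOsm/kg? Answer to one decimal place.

Effective osmolality excludes urea (freely permeant across cell membranes):
2·Na + glucose/18
= 2·135 + 77/18
= 270 + 4.28
= 274.28 mOsm/kg

274.3 mOsm/kg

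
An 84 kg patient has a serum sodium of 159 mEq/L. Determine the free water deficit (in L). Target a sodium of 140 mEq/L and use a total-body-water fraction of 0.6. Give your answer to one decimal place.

TBW = 0.6 · 84 = 50.4 L
Free water deficit = TBW · (Na/140 − 1)
= 50.4 · (159/140 − 1)
= 50.4 · 0.1357
= 6.84 L

6.8 L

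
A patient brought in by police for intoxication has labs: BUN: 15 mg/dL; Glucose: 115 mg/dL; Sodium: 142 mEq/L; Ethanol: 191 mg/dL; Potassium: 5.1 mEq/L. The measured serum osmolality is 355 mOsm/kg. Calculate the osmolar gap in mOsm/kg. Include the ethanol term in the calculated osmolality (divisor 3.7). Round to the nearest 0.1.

Calculated osmolality = 2·Na + glucose/18 + BUN/2.8 + ethanol/3.7
= 2·142 + 115/18 + 15/2.8 + 191/3.7
= 284 + 6.39 + 5.36 + 51.62
= 347.37 mOsm/kg ≈ 347.4 mOsm/kg
Osmolar gap = measured − calculated = 355 − 347.4 = 7.6 mOsm/kg

7.6 mOsm/kg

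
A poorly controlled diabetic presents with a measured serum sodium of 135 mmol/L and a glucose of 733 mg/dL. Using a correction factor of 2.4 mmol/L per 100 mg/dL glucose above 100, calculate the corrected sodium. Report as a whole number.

Corrected Na = measured Na + 2.4 · (glucose − 100)/100
= 135 + 2.4 · (733 − 100)/100
= 135 + 15.2
= 150.2 mmol/L

150 mmol/L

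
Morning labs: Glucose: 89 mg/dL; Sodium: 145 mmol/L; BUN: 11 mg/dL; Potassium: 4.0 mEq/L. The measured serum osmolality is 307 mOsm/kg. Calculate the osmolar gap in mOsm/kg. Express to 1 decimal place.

Calculated osmolality = 2·Na + glucose/18 + BUN/2.8
= 2·145 + 89/18 + 11/2.8
= 290 + 4.94 + 3.93
= 298.87 mOsm/kg ≈ 298.9 mOsm/kg
Osmolar gap = measured − calculated = 307 − 298.9 = 8.1 mOsm/kg

8.1 mOsm/kg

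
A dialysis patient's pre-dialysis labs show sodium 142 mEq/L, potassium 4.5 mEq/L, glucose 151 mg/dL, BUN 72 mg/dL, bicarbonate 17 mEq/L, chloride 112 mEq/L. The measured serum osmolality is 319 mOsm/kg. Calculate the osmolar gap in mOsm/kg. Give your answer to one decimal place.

Calculated osmolality = 2·Na + glucose/18 + BUN/2.8
= 2·142 + 151/18 + 72/2.8
= 284 + 8.39 + 25.71
= 318.1 mOsm/kg ≈ 318.1 mOsm/kg
Osmolar gap = measured − calculated = 319 − 318.1 = 0.9 mOsm/kg

0.9 mOsm/kg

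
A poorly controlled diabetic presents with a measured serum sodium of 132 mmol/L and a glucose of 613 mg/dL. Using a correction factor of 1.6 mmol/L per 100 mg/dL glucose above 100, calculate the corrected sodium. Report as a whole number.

Corrected Na = measured Na + 1.6 · (glucose − 100)/100
= 132 + 1.6 · (613 − 100)/100
= 132 + 8.2
= 140.2 mmol/L

140 mmol/L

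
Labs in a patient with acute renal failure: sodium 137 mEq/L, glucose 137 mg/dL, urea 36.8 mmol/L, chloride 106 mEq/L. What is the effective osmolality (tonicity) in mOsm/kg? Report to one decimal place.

281.6 mOsm/kg

Effective osmolality excludes urea (freely permeant across cell membranes):
2·Na + glucose/18
= 2·137 + 137/18
= 274 + 7.61
= 281.61 mOsm/kg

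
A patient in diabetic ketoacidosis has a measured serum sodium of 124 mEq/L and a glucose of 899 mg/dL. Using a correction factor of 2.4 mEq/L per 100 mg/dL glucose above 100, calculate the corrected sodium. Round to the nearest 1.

Corrected Na = measured Na + 2.4 · (glucose − 100)/100
= 124 + 2.4 · (899 − 100)/100
= 124 + 19.2
= 143.2 mEq/L

143 mEq/L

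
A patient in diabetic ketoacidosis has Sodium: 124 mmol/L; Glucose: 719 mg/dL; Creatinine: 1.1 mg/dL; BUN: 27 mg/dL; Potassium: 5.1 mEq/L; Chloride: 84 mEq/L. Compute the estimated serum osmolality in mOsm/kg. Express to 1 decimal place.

297.6 mOsm/kg

Calculated osmolality = 2·Na + glucose/18 + BUN/2.8
= 2·124 + 719/18 + 27/2.8
= 248 + 39.94 + 9.64
= 297.58 mOsm/kg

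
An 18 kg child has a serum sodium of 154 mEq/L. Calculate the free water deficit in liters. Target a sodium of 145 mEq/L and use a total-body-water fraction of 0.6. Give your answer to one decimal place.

0.7 L

TBW = 0.6 · 18 = 10.8 L
Free water deficit = TBW · (Na/145 − 1)
= 10.8 · (154/145 − 1)
= 10.8 · 0.0621
= 0.67 L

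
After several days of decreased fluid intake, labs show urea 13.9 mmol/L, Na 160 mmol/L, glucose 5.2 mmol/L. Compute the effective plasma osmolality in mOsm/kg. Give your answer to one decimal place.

Effective osmolality excludes urea (freely permeant across cell membranes):
2·Na + glucose
= 2·160 + 5.2
= 320 + 5.2
= 325.2 mOsm/kg

325.2 mOsm/kg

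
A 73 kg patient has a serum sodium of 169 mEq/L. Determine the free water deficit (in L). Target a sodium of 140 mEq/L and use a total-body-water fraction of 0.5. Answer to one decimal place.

7.6 L

TBW = 0.5 · 73 = 36.5 L
Free water deficit = TBW · (Na/140 − 1)
= 36.5 · (169/140 − 1)
= 36.5 · 0.2071
= 7.56 L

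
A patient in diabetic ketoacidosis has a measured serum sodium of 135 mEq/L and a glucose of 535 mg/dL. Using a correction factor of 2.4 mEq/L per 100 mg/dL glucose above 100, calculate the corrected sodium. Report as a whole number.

Corrected Na = measured Na + 2.4 · (glucose − 100)/100
= 135 + 2.4 · (535 − 100)/100
= 135 + 10.4
= 145.4 mEq/L

145 mEq/L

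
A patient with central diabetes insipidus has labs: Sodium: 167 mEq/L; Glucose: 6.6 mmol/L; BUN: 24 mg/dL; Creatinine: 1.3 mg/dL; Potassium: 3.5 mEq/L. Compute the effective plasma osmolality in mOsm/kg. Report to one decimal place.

Effective osmolality excludes urea (freely permeant across cell membranes):
2·Na + glucose
= 2·167 + 6.6
= 334 + 6.6
= 340.6 mOsm/kg

340.6 mOsm/kg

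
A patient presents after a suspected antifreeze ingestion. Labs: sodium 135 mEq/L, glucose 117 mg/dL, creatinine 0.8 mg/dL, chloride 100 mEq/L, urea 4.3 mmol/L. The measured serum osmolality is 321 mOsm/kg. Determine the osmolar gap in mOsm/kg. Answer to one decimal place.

Calculated osmolality = 2·Na + glucose/18 + urea
= 2·135 + 117/18 + 4.3
= 270 + 6.50 + 4.30
= 280.8 mOsm/kg ≈ 280.8 mOsm/kg
Osmolar gap = measured − calculated = 321 − 280.8 = 40.2 mOsm/kg

40.2 mOsm/kg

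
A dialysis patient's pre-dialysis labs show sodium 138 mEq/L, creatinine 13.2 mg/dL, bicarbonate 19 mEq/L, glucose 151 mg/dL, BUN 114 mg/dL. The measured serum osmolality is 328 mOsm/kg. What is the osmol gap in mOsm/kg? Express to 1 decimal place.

Calculated osmolality = 2·Na + glucose/18 + BUN/2.8
= 2·138 + 151/18 + 114/2.8
= 276 + 8.39 + 40.71
= 325.1 mOsm/kg ≈ 325.1 mOsm/kg
Osmolar gap = measured − calculated = 328 − 325.1 = 2.9 mOsm/kg

2.9 mOsm/kg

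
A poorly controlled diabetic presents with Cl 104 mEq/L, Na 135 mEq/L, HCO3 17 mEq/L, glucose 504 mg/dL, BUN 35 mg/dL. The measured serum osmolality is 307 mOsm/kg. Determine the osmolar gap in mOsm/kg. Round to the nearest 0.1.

Calculated osmolality = 2·Na + glucose/18 + BUN/2.8
= 2·135 + 504/18 + 35/2.8
= 270 + 28 + 12.50
= 310.5 mOsm/kg ≈ 310.5 mOsm/kg
Osmolar gap = measured − calculated = 307 − 310.5 = -3.5 mOsm/kg

-3.5 mOsm/kg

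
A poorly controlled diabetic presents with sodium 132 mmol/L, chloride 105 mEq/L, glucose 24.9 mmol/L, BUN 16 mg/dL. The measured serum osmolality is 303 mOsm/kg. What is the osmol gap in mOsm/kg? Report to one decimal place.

Calculated osmolality = 2·Na + glucose + BUN/2.8
= 2·132 + 24.9 + 16/2.8
= 264 + 24.90 + 5.71
= 294.61 mOsm/kg ≈ 294.6 mOsm/kg
Osmolar gap = measured − calculated = 303 − 294.6 = 8.4 mOsm/kg

8.4 mOsm/kg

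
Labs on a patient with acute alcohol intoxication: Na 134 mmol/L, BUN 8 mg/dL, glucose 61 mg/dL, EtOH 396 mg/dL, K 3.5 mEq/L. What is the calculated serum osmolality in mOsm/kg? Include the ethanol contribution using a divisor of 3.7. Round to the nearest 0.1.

Calculated osmolality = 2·Na + glucose/18 + BUN/2.8 + ethanol/3.7
= 2·134 + 61/18 + 8/2.8 + 396/3.7
= 268 + 3.39 + 2.86 + 107.03
= 381.28 mOsm/kg

381.3 mOsm/kg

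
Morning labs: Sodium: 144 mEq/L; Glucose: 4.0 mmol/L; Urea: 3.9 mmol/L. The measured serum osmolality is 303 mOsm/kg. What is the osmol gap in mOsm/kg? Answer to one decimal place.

7.1 mOsm/kg

Calculated osmolality = 2·Na + glucose + urea
= 2·144 + 4 + 3.9
= 288 + 4 + 3.90
= 295.9 mOsm/kg ≈ 295.9 mOsm/kg
Osmolar gap = measured − calculated = 303 − 295.9 = 7.1 mOsm/kg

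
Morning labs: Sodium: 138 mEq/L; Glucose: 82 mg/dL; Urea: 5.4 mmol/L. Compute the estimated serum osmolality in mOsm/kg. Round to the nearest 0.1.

286.0 mOsm/kg

Calculated osmolality = 2·Na + glucose/18 + urea
= 2·138 + 82/18 + 5.4
= 276 + 4.56 + 5.40
= 285.96 mOsm/kg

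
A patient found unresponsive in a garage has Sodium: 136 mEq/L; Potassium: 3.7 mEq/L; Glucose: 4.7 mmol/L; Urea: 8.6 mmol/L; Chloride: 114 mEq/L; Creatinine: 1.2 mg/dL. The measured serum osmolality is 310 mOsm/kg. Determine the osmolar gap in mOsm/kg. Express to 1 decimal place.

Calculated osmolality = 2·Na + glucose + urea
= 2·136 + 4.7 + 8.6
= 272 + 4.70 + 8.60
= 285.3 mOsm/kg ≈ 285.3 mOsm/kg
Osmolar gap = measured − calculated = 310 − 285.3 = 24.7 mOsm/kg

24.7 mOsm/kg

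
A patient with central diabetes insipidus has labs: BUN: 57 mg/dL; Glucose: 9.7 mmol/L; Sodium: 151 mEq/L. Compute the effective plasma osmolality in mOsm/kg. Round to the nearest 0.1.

Effective osmolality excludes urea (freely permeant across cell membranes):
2·Na + glucose
= 2·151 + 9.7
= 302 + 9.7
= 311.7 mOsm/kg

311.7 mOsm/kg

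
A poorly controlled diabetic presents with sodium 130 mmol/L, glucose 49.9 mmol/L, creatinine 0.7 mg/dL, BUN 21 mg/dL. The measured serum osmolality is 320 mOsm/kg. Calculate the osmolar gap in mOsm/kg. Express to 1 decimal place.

Calculated osmolality = 2·Na + glucose + BUN/2.8
= 2·130 + 49.9 + 21/2.8
= 260 + 49.90 + 7.50
= 317.4 mOsm/kg ≈ 317.4 mOsm/kg
Osmolar gap = measured − calculated = 320 − 317.4 = 2.6 mOsm/kg

2.6 mOsm/kg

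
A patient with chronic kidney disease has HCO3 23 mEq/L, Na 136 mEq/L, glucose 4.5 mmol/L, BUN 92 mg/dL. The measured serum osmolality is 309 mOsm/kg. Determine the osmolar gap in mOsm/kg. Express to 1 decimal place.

Calculated osmolality = 2·Na + glucose + BUN/2.8
= 2·136 + 4.5 + 92/2.8
= 272 + 4.50 + 32.86
= 309.36 mOsm/kg ≈ 309.4 mOsm/kg
Osmolar gap = measured − calculated = 309 − 309.4 = -0.4 mOsm/kg

-0.4 mOsm/kg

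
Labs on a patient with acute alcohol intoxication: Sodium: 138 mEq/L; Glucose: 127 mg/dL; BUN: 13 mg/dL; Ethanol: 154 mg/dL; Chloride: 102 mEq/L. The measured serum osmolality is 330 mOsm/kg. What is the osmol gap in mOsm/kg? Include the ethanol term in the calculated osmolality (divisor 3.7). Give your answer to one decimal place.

0.7 mOsm/kg

Calculated osmolality = 2·Na + glucose/18 + BUN/2.8 + ethanol/3.7
= 2·138 + 127/18 + 13/2.8 + 154/3.7
= 276 + 7.06 + 4.64 + 41.62
= 329.32 mOsm/kg ≈ 329.3 mOsm/kg
Osmolar gap = measured − calculated = 330 − 329.3 = 0.7 mOsm/kg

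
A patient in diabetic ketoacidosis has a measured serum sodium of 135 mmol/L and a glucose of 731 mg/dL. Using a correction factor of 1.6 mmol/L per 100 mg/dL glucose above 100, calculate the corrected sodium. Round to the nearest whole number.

Corrected Na = measured Na + 1.6 · (glucose − 100)/100
= 135 + 1.6 · (731 − 100)/100
= 135 + 10.1
= 145.1 mmol/L

145 mmol/L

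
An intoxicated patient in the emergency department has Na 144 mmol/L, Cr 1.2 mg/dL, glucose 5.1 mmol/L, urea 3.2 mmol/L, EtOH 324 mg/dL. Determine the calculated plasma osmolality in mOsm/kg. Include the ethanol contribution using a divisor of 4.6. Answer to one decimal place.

366.7 mOsm/kg

Calculated osmolality = 2·Na + glucose + urea + ethanol/4.6
= 2·144 + 5.1 + 3.2 + 324/4.6
= 288 + 5.10 + 3.20 + 70.43
= 366.73 mOsm/kg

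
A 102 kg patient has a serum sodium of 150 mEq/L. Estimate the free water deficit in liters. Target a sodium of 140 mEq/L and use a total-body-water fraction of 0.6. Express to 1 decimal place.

4.4 L

TBW = 0.6 · 102 = 61.2 L
Free water deficit = TBW · (Na/140 − 1)
= 61.2 · (150/140 − 1)
= 61.2 · 0.0714
= 4.37 L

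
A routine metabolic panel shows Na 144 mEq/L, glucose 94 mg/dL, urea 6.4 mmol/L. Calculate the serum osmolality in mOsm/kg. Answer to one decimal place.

299.6 mOsm/kg

Calculated osmolality = 2·Na + glucose/18 + urea
= 2·144 + 94/18 + 6.4
= 288 + 5.22 + 6.40
= 299.62 mOsm/kg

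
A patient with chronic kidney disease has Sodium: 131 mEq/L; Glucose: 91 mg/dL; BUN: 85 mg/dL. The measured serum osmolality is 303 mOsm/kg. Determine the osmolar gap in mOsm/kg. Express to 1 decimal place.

Calculated osmolality = 2·Na + glucose/18 + BUN/2.8
= 2·131 + 91/18 + 85/2.8
= 262 + 5.06 + 30.36
= 297.42 mOsm/kg ≈ 297.4 mOsm/kg
Osmolar gap = measured − calculated = 303 − 297.4 = 5.6 mOsm/kg

5.6 mOsm/kg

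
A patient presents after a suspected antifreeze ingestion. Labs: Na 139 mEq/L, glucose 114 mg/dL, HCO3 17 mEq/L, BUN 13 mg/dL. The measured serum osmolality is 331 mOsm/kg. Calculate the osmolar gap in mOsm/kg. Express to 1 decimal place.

42.0 mOsm/kg

Calculated osmolality = 2·Na + glucose/18 + BUN/2.8
= 2·139 + 114/18 + 13/2.8
= 278 + 6.33 + 4.64
= 288.97 mOsm/kg ≈ 289.0 mOsm/kg
Osmolar gap = measured − calculated = 331 − 289.0 = 42.0 mOsm/kg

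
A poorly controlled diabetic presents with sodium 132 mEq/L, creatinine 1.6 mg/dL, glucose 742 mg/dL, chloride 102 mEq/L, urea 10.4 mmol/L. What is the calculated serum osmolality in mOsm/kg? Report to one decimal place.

Calculated osmolality = 2·Na + glucose/18 + urea
= 2·132 + 742/18 + 10.4
= 264 + 41.22 + 10.40
= 315.62 mOsm/kg

315.6 mOsm/kg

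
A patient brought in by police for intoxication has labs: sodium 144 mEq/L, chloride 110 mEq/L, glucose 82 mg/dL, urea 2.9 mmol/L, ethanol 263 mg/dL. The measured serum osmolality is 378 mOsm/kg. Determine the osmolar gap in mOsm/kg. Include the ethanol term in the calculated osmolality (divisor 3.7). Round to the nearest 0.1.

11.5 mOsm/kg

Calculated osmolality = 2·Na + glucose/18 + urea + ethanol/3.7
= 2·144 + 82/18 + 2.9 + 263/3.7
= 288 + 4.56 + 2.90 + 71.08
= 366.54 mOsm/kg ≈ 366.5 mOsm/kg
Osmolar gap = measured − calculated = 378 − 366.5 = 11.5 mOsm/kg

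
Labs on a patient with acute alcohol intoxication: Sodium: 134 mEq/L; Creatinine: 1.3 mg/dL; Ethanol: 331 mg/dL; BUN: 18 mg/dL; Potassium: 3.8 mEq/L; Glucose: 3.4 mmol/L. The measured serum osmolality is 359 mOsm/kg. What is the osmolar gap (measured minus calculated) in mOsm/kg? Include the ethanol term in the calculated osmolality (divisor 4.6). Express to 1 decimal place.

Calculated osmolality = 2·Na + glucose + BUN/2.8 + ethanol/4.6
= 2·134 + 3.4 + 18/2.8 + 331/4.6
= 268 + 3.40 + 6.43 + 71.96
= 349.79 mOsm/kg ≈ 349.8 mOsm/kg
Osmolar gap = measured − calculated = 359 − 349.8 = 9.2 mOsm/kg

9.2 mOsm/kg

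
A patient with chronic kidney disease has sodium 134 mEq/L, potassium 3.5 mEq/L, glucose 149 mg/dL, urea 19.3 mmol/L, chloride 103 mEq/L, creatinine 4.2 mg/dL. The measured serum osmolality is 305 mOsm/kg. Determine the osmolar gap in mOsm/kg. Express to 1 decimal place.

Calculated osmolality = 2·Na + glucose/18 + urea
= 2·134 + 149/18 + 19.3
= 268 + 8.28 + 19.30
= 295.58 mOsm/kg ≈ 295.6 mOsm/kg
Osmolar gap = measured − calculated = 305 − 295.6 = 9.4 mOsm/kg

9.4 mOsm/kg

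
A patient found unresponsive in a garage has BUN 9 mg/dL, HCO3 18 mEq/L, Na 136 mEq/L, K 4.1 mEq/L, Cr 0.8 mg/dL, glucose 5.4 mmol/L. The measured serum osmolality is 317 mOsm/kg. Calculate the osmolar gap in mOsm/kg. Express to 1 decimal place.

36.4 mOsm/kg

Calculated osmolality = 2·Na + glucose + BUN/2.8
= 2·136 + 5.4 + 9/2.8
= 272 + 5.40 + 3.21
= 280.61 mOsm/kg ≈ 280.6 mOsm/kg
Osmolar gap = measured − calculated = 317 − 280.6 = 36.4 mOsm/kg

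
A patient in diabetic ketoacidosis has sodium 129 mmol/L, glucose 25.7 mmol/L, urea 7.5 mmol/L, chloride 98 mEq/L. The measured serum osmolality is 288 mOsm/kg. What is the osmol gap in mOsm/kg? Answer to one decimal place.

Calculated osmolality = 2·Na + glucose + urea
= 2·129 + 25.7 + 7.5
= 258 + 25.70 + 7.50
= 291.2 mOsm/kg ≈ 291.2 mOsm/kg
Osmolar gap = measured − calculated = 288 − 291.2 = -3.2 mOsm/kg

-3.2 mOsm/kg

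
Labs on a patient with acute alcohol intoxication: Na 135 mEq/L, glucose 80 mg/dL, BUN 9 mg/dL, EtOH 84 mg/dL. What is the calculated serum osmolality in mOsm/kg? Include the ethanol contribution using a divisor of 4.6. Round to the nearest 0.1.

295.9 mOsm/kg

Calculated osmolality = 2·Na + glucose/18 + BUN/2.8 + ethanol/4.6
= 2·135 + 80/18 + 9/2.8 + 84/4.6
= 270 + 4.44 + 3.21 + 18.26
= 295.91 mOsm/kg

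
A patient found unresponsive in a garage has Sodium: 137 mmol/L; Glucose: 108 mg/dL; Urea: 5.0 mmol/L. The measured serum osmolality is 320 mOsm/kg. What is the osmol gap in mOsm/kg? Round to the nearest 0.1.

35.0 mOsm/kg

Calculated osmolality = 2·Na + glucose/18 + urea
= 2·137 + 108/18 + 5
= 274 + 6 + 5
= 285 mOsm/kg ≈ 285.0 mOsm/kg
Osmolar gap = measured − calculated = 320 − 285.0 = 35.0 mOsm/kg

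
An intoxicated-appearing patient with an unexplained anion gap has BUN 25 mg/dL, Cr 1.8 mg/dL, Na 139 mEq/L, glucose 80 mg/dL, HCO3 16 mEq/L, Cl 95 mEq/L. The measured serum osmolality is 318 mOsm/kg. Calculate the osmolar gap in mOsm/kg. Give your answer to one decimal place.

26.6 mOsm/kg

Calculated osmolality = 2·Na + glucose/18 + BUN/2.8
= 2·139 + 80/18 + 25/2.8
= 278 + 4.44 + 8.93
= 291.37 mOsm/kg ≈ 291.4 mOsm/kg
Osmolar gap = measured − calculated = 318 − 291.4 = 26.6 mOsm/kg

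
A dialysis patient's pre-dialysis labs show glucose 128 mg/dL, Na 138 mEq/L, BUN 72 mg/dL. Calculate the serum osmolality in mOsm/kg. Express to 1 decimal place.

308.8 mOsm/kg

Calculated osmolality = 2·Na + glucose/18 + BUN/2.8
= 2·138 + 128/18 + 72/2.8
= 276 + 7.11 + 25.71
= 308.82 mOsm/kg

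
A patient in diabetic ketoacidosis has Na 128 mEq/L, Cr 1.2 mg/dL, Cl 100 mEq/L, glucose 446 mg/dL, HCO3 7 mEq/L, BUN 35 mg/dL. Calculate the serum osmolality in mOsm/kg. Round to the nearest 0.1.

Calculated osmolality = 2·Na + glucose/18 + BUN/2.8
= 2·128 + 446/18 + 35/2.8
= 256 + 24.78 + 12.50
= 293.28 mOsm/kg

293.3 mOsm/kg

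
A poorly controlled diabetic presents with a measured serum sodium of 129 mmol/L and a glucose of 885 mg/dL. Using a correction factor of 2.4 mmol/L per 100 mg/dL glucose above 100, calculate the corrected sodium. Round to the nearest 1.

Corrected Na = measured Na + 2.4 · (glucose − 100)/100
= 129 + 2.4 · (885 − 100)/100
= 129 + 18.8
= 147.8 mmol/L

148 mmol/L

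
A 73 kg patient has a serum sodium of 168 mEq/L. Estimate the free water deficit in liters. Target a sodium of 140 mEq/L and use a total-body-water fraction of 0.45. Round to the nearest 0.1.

6.6 L

TBW = 0.45 · 73 = 32.85 L
Free water deficit = TBW · (Na/140 − 1)
= 32.85 · (168/140 − 1)
= 32.85 · 0.2
= 6.57 L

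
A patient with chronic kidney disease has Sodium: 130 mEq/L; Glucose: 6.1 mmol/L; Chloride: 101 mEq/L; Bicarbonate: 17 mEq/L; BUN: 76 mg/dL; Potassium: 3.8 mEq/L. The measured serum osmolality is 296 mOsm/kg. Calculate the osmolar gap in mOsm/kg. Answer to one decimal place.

2.8 mOsm/kg

Calculated osmolality = 2·Na + glucose + BUN/2.8
= 2·130 + 6.1 + 76/2.8
= 260 + 6.10 + 27.14
= 293.24 mOsm/kg ≈ 293.2 mOsm/kg
Osmolar gap = measured − calculated = 296 − 293.2 = 2.8 mOsm/kg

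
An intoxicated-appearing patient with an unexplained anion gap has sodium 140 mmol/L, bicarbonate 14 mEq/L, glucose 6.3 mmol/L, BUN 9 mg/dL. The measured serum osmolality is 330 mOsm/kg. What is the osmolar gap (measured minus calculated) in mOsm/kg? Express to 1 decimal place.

Calculated osmolality = 2·Na + glucose + BUN/2.8
= 2·140 + 6.3 + 9/2.8
= 280 + 6.30 + 3.21
= 289.51 mOsm/kg ≈ 289.5 mOsm/kg
Osmolar gap = measured − calculated = 330 − 289.5 = 40.5 mOsm/kg

40.5 mOsm/kg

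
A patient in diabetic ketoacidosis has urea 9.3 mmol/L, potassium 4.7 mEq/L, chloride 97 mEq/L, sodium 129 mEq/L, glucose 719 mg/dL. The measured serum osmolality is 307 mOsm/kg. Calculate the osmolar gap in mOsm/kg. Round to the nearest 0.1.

-0.2 mOsm/kg

Calculated osmolality = 2·Na + glucose/18 + urea
= 2·129 + 719/18 + 9.3
= 258 + 39.94 + 9.30
= 307.24 mOsm/kg ≈ 307.2 mOsm/kg
Osmolar gap = measured − calculated = 307 − 307.2 = -0.2 mOsm/kg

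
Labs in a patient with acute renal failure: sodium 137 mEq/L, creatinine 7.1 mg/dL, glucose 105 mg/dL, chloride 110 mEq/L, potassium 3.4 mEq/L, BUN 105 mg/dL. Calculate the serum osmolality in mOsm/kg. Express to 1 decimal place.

317.3 mOsm/kg

Calculated osmolality = 2·Na + glucose/18 + BUN/2.8
= 2·137 + 105/18 + 105/2.8
= 274 + 5.83 + 37.50
= 317.33 mOsm/kg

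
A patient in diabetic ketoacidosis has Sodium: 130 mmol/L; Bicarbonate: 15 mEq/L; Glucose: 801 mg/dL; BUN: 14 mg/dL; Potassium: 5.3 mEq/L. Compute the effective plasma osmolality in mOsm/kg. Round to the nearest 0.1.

304.5 mOsm/kg

Effective osmolality excludes urea (freely permeant across cell membranes):
2·Na + glucose/18
= 2·130 + 801/18
= 260 + 44.5
= 304.5 mOsm/kg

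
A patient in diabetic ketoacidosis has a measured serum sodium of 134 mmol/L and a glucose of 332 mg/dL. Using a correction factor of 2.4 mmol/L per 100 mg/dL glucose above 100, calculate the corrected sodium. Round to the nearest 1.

Corrected Na = measured Na + 2.4 · (glucose − 100)/100
= 134 + 2.4 · (332 − 100)/100
= 134 + 5.6
= 139.6 mmol/L

140 mmol/L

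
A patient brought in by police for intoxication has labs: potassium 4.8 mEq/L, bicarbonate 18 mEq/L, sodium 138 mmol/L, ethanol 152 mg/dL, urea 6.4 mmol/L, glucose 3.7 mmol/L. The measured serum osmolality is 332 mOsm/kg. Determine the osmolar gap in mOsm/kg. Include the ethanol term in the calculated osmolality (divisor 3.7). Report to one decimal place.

4.8 mOsm/kg

Calculated osmolality = 2·Na + glucose + urea + ethanol/3.7
= 2·138 + 3.7 + 6.4 + 152/3.7
= 276 + 3.70 + 6.40 + 41.08
= 327.18 mOsm/kg ≈ 327.2 mOsm/kg
Osmolar gap = measured − calculated = 332 − 327.2 = 4.8 mOsm/kg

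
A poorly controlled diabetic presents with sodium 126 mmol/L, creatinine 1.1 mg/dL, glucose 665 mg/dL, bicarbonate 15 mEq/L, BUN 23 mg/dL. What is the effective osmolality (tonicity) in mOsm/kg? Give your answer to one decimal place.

288.9 mOsm/kg

Effective osmolality excludes urea (freely permeant across cell membranes):
2·Na + glucose/18
= 2·126 + 665/18
= 252 + 36.94
= 288.94 mOsm/kg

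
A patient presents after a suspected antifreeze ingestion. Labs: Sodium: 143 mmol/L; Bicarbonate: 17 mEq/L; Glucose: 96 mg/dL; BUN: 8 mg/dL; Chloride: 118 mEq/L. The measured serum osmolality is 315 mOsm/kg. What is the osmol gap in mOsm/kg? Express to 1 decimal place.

Calculated osmolality = 2·Na + glucose/18 + BUN/2.8
= 2·143 + 96/18 + 8/2.8
= 286 + 5.33 + 2.86
= 294.19 mOsm/kg ≈ 294.2 mOsm/kg
Osmolar gap = measured − calculated = 315 − 294.2 = 20.8 mOsm/kg

20.8 mOsm/kg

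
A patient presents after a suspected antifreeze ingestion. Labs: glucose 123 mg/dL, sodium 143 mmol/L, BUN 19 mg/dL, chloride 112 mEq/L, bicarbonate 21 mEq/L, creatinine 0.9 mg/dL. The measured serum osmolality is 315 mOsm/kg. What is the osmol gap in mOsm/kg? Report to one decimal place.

Calculated osmolality = 2·Na + glucose/18 + BUN/2.8
= 2·143 + 123/18 + 19/2.8
= 286 + 6.83 + 6.79
= 299.62 mOsm/kg ≈ 299.6 mOsm/kg
Osmolar gap = measured − calculated = 315 − 299.6 = 15.4 mOsm/kg

15.4 mOsm/kg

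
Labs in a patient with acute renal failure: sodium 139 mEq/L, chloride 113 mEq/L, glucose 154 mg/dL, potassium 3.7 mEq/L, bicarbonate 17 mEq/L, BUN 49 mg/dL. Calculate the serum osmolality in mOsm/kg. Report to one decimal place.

304.1 mOsm/kg

Calculated osmolality = 2·Na + glucose/18 + BUN/2.8
= 2·139 + 154/18 + 49/2.8
= 278 + 8.56 + 17.50
= 304.06 mOsm/kg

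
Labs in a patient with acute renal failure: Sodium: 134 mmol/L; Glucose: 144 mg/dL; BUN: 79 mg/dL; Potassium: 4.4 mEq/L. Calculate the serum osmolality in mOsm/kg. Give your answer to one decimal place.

304.2 mOsm/kg

Calculated osmolality = 2·Na + glucose/18 + BUN/2.8
= 2·134 + 144/18 + 79/2.8
= 268 + 8 + 28.21
= 304.21 mOsm/kg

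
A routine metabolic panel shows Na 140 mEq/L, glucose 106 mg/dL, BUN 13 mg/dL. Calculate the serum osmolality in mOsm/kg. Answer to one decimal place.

290.5 mOsm/kg

Calculated osmolality = 2·Na + glucose/18 + BUN/2.8
= 2·140 + 106/18 + 13/2.8
= 280 + 5.89 + 4.64
= 290.53 mOsm/kg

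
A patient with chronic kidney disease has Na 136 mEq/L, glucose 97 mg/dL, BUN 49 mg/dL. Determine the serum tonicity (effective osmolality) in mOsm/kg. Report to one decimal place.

Effective osmolality excludes urea (freely permeant across cell membranes):
2·Na + glucose/18
= 2·136 + 97/18
= 272 + 5.39
= 277.39 mOsm/kg

277.4 mOsm/kg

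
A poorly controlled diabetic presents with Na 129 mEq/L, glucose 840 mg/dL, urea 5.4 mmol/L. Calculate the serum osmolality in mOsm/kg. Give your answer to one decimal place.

Calculated osmolality = 2·Na + glucose/18 + urea
= 2·129 + 840/18 + 5.4
= 258 + 46.67 + 5.40
= 310.07 mOsm/kg

310.1 mOsm/kg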